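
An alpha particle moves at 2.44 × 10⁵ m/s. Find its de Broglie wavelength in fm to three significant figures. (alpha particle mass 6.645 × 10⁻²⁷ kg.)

p = mv = 6.645 × 10⁻²⁷ × 2.44 × 10⁵ = 1.621 × 10⁻²¹ kg·m/s.
λ = h/p = 6.626 × 10⁻³⁴ / 1.621 × 10⁻²¹ = 4.09 × 10⁻¹³ m = 409 fm.

λ = 409 fm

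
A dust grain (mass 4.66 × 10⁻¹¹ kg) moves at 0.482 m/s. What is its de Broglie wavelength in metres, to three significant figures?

λ = 2.95 × 10⁻²³ m

p = mv = 4.66 × 10⁻¹¹ × 0.482 = 2.246 × 10⁻¹¹ kg·m/s.
λ = h/p = 6.626 × 10⁻³⁴ / 2.246 × 10⁻¹¹ = 2.95 × 10⁻²³ m.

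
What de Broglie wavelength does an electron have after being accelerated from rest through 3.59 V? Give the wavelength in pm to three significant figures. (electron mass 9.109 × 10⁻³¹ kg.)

λ = 647 pm

KE = eV = 1.602 × 10⁻¹⁹ × 3.590 = 5.751 × 10⁻¹⁹ J.
p = √(2mKE) = √(2 × 9.109 × 10⁻³¹ × 5.751 × 10⁻¹⁹) = 1.024 × 10⁻²⁴ kg·m/s.
λ = h/p = 6.626 × 10⁻³⁴ / 1.024 × 10⁻²⁴ = 6.47 × 10⁻¹⁰ m = 647 pm.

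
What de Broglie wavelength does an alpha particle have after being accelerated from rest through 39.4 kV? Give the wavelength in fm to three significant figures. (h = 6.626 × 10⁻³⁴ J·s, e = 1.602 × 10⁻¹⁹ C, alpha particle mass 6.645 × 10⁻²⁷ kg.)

KE = 2eV = 2 × 1.602 × 10⁻¹⁹ × 3.940 × 10⁴ = 1.262 × 10⁻¹⁴ J.
p = √(2mKE) = √(2 × 6.645 × 10⁻²⁷ × 1.262 × 10⁻¹⁴) = 1.295 × 10⁻²⁰ kg·m/s.
λ = h/p = 6.626 × 10⁻³⁴ / 1.295 × 10⁻²⁰ = 5.12 × 10⁻¹⁴ m = 51.2 fm.

λ = 51.2 fm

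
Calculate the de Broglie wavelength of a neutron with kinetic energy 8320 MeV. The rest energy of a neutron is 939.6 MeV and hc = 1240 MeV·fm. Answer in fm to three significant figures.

Total energy E = KE + m₀c² = 8320 + 939.6 = 9259.6 MeV.
(pc)² = E² − (m₀c²)² = (9259.6)² − (939.6)² = 8.486 × 10⁷ MeV², so pc = 9212 MeV.
λ = hc/(pc) = 1240 MeV·fm / 9212 MeV = 0.135 fm.

λ = 0.135 fm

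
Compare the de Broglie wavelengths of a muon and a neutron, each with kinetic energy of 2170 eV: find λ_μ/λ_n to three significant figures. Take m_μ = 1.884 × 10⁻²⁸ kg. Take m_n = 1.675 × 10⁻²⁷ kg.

λ_μ/λ_n = 2.98

At fixed KE, p = √(2mKE) so λ = h/p ∝ 1/√m.
λ_μ/λ_n = √(m_n/m_μ) = √(1.675 × 10⁻²⁷/1.884 × 10⁻²⁸) = √(8.891) = 2.98.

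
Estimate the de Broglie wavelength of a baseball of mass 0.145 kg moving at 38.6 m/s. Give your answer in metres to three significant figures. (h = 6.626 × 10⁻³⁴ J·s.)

p = mv = 0.145 × 38.6 = 5.597 kg·m/s.
λ = h/p = 6.626 × 10⁻³⁴ / 5.597 = 1.18 × 10⁻³⁴ m.

λ = 1.18 × 10⁻³⁴ m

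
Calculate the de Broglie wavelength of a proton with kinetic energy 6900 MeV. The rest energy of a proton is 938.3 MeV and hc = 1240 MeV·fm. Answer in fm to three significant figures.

λ = 0.159 fm

Total energy E = KE + m₀c² = 6900 + 938.3 = 7838.3 MeV.
(pc)² = E² − (m₀c²)² = (7838.3)² − (938.3)² = 6.056 × 10⁷ MeV², so pc = 7782 MeV.
λ = hc/(pc) = 1240 MeV·fm / 7782 MeV = 0.159 fm.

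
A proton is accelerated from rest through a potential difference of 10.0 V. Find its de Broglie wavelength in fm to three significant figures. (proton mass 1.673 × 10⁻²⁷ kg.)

λ = 9050 fm

KE = eV = 1.602 × 10⁻¹⁹ × 10.00 = 1.602 × 10⁻¹⁸ J.
p = √(2mKE) = √(2 × 1.673 × 10⁻²⁷ × 1.602 × 10⁻¹⁸) = 7.321 × 10⁻²³ kg·m/s.
λ = h/p = 6.626 × 10⁻³⁴ / 7.321 × 10⁻²³ = 9.05 × 10⁻¹² m = 9050 fm.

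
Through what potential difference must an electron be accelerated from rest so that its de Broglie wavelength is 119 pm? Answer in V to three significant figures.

p = h/λ = 6.626 × 10⁻³⁴ / 1.190 × 10⁻¹⁰ = 5.568 × 10⁻²⁴ kg·m/s.
KE = p²/(2m) = 1.702 × 10⁻¹⁷ J.
V = KE/e = 1.702 × 10⁻¹⁷ / (1.602 × 10⁻¹⁹) = 106 V.

V = 106 V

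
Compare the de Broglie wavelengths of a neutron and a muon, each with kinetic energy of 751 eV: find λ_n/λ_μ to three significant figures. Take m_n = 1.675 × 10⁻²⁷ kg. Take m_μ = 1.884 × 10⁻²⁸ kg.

λ_n/λ_μ = 0.335

At fixed KE, p = √(2mKE) so λ = h/p ∝ 1/√m.
λ_n/λ_μ = √(m_μ/m_n) = √(1.884 × 10⁻²⁸/1.675 × 10⁻²⁷) = √(0.1125) = 0.335.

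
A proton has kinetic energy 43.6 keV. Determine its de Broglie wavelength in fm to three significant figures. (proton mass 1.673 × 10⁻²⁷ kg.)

λ = 137 fm

KE = 43.6 keV = 6.985 × 10⁻¹⁵ J.
p = √(2mKE) = √(2 × 1.673 × 10⁻²⁷ × 6.985 × 10⁻¹⁵) = 4.834 × 10⁻²¹ kg·m/s.
λ = h/p = 6.626 × 10⁻³⁴ / 4.834 × 10⁻²¹ = 1.37 × 10⁻¹³ m = 137 fm.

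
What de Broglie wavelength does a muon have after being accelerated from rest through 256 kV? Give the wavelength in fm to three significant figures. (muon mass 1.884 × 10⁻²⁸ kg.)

λ = 169 fm

KE = eV = 1.602 × 10⁻¹⁹ × 2.560 × 10⁵ = 4.101 × 10⁻¹⁴ J.
p = √(2mKE) = √(2 × 1.884 × 10⁻²⁸ × 4.101 × 10⁻¹⁴) = 3.931 × 10⁻²¹ kg·m/s.
λ = h/p = 6.626 × 10⁻³⁴ / 3.931 × 10⁻²¹ = 1.69 × 10⁻¹³ m = 169 fm.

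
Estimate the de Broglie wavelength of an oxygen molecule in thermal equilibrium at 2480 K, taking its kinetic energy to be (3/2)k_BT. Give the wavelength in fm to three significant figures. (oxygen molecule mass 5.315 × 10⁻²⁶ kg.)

KE = (3/2)k_BT = 1.5 × 1.381 × 10⁻²³ × 2480 = 5.137 × 10⁻²⁰ J.
p = √(2mKE) = √(2 × 5.315 × 10⁻²⁶ × 5.137 × 10⁻²⁰) = 7.390 × 10⁻²³ kg·m/s.
λ = h/p = 8.97 × 10⁻¹² m = 8970 fm.

λ = 8970 fm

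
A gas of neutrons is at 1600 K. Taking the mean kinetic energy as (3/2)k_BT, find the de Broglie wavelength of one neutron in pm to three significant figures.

λ = 62.9 pm

KE = (3/2)k_BT = 1.5 × 1.381 × 10⁻²³ × 1600 = 3.314 × 10⁻²⁰ J.
p = √(2mKE) = √(2 × 1.675 × 10⁻²⁷ × 3.314 × 10⁻²⁰) = 1.054 × 10⁻²³ kg·m/s.
λ = h/p = 6.29 × 10⁻¹¹ m = 62.9 pm.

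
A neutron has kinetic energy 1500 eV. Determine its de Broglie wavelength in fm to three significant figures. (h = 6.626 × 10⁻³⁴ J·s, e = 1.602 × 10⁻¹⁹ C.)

KE = 1500 eV = 2.403 × 10⁻¹⁶ J.
p = √(2mKE) = √(2 × 1.675 × 10⁻²⁷ × 2.403 × 10⁻¹⁶) = 8.972 × 10⁻²² kg·m/s.
λ = h/p = 6.626 × 10⁻³⁴ / 8.972 × 10⁻²² = 7.39 × 10⁻¹³ m = 739 fm.

λ = 739 fm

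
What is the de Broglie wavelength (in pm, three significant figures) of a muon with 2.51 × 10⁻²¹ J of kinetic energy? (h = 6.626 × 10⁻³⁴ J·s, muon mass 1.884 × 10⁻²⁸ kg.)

p = √(2mKE) = √(2 × 1.884 × 10⁻²⁸ × 2.510 × 10⁻²¹) = 9.725 × 10⁻²⁵ kg·m/s.
λ = h/p = 6.626 × 10⁻³⁴ / 9.725 × 10⁻²⁵ = 6.81 × 10⁻¹⁰ m = 681 pm.

λ = 681 pm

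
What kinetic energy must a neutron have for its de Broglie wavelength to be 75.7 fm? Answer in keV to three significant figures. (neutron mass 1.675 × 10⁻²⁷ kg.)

p = h/λ = 6.626 × 10⁻³⁴ / 7.570 × 10⁻¹⁴ = 8.753 × 10⁻²¹ kg·m/s.
KE = p²/(2m) = (8.753 × 10⁻²¹)² / (2 × 1.675 × 10⁻²⁷) = 2.287 × 10⁻¹⁴ J = 143 keV.

KE = 143 keV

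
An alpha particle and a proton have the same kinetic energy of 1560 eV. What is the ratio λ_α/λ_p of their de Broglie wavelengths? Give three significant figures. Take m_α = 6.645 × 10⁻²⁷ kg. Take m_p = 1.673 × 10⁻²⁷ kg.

λ_α/λ_p = 0.502

At fixed KE, p = √(2mKE) so λ = h/p ∝ 1/√m.
λ_α/λ_p = √(m_p/m_α) = √(1.673 × 10⁻²⁷/6.645 × 10⁻²⁷) = √(0.2518) = 0.502.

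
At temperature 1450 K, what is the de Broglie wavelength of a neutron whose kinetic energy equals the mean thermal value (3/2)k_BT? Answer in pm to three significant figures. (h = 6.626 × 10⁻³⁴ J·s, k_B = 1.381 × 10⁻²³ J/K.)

KE = (3/2)k_BT = 1.5 × 1.381 × 10⁻²³ × 1450 = 3.004 × 10⁻²⁰ J.
p = √(2mKE) = √(2 × 1.675 × 10⁻²⁷ × 3.004 × 10⁻²⁰) = 1.003 × 10⁻²³ kg·m/s.
λ = h/p = 6.61 × 10⁻¹¹ m = 66.1 pm.

λ = 66.1 pm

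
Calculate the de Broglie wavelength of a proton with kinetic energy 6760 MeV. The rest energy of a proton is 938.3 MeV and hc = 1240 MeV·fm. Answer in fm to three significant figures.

λ = 0.162 fm

Total energy E = KE + m₀c² = 6760 + 938.3 = 7698.3 MeV.
(pc)² = E² − (m₀c²)² = (7698.3)² − (938.3)² = 5.838 × 10⁷ MeV², so pc = 7641 MeV.
λ = hc/(pc) = 1240 MeV·fm / 7641 MeV = 0.162 fm.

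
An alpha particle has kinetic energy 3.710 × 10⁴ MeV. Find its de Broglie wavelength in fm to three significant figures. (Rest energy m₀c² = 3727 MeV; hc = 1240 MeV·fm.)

Total energy E = KE + m₀c² = 3.710 × 10⁴ + 3727 = 40827 MeV.
(pc)² = E² − (m₀c²)² = (40827)² − (3727)² = 1.653 × 10⁹ MeV², so pc = 4.066 × 10⁴ MeV.
λ = hc/(pc) = 1240 MeV·fm / 4.066 × 10⁴ MeV = 0.0305 fm.

λ = 0.0305 fm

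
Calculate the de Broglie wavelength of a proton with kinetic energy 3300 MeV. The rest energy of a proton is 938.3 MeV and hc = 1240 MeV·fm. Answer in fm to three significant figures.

Total energy E = KE + m₀c² = 3300 + 938.3 = 4238.3 MeV.
(pc)² = E² − (m₀c²)² = (4238.3)² − (938.3)² = 1.708 × 10⁷ MeV², so pc = 4133 MeV.
λ = hc/(pc) = 1240 MeV·fm / 4133 MeV = 0.300 fm.

λ = 0.300 fm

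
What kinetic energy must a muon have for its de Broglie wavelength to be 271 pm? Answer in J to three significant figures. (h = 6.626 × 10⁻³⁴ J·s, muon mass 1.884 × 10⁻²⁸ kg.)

p = h/λ = 6.626 × 10⁻³⁴ / 2.710 × 10⁻¹⁰ = 2.445 × 10⁻²⁴ kg·m/s.
KE = p²/(2m) = (2.445 × 10⁻²⁴)² / (2 × 1.884 × 10⁻²⁸) = 1.587 × 10⁻²⁰ J = 1.59 × 10⁻²⁰ J.

KE = 1.59 × 10⁻²⁰ J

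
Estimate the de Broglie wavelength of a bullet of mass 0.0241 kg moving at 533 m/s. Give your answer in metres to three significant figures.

λ = 5.16 × 10⁻³⁵ m

p = mv = 0.0241 × 533 = 1.285 × 10¹ kg·m/s.
λ = h/p = 6.626 × 10⁻³⁴ / 1.285 × 10¹ = 5.16 × 10⁻³⁵ m.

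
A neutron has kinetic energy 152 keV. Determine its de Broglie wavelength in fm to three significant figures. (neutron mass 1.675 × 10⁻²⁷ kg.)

λ = 73.4 fm

KE = 152 keV = 2.435 × 10⁻¹⁴ J.
p = √(2mKE) = √(2 × 1.675 × 10⁻²⁷ × 2.435 × 10⁻¹⁴) = 9.032 × 10⁻²¹ kg·m/s.
λ = h/p = 6.626 × 10⁻³⁴ / 9.032 × 10⁻²¹ = 7.34 × 10⁻¹⁴ m = 73.4 fm.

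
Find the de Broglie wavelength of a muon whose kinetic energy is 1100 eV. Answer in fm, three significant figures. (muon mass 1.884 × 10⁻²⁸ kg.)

λ = 2570 fm

KE = 1100 eV = 1.762 × 10⁻¹⁶ J.
p = √(2mKE) = √(2 × 1.884 × 10⁻²⁸ × 1.762 × 10⁻¹⁶) = 2.577 × 10⁻²² kg·m/s.
λ = h/p = 6.626 × 10⁻³⁴ / 2.577 × 10⁻²² = 2.57 × 10⁻¹² m = 2570 fm.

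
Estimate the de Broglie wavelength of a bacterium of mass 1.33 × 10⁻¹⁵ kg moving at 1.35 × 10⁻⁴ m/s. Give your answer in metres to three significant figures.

p = mv = 1.33 × 10⁻¹⁵ × 1.35 × 10⁻⁴ = 1.796 × 10⁻¹⁹ kg·m/s.
λ = h/p = 6.626 × 10⁻³⁴ / 1.796 × 10⁻¹⁹ = 3.69 × 10⁻¹⁵ m.

λ = 3.69 × 10⁻¹⁵ m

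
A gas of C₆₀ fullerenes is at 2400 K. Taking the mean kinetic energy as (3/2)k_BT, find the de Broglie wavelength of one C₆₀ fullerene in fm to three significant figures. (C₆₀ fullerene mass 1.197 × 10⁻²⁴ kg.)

KE = (3/2)k_BT = 1.5 × 1.381 × 10⁻²³ × 2400 = 4.972 × 10⁻²⁰ J.
p = √(2mKE) = √(2 × 1.197 × 10⁻²⁴ × 4.972 × 10⁻²⁰) = 3.450 × 10⁻²² kg·m/s.
λ = h/p = 1.92 × 10⁻¹² m = 1920 fm.

λ = 1920 fm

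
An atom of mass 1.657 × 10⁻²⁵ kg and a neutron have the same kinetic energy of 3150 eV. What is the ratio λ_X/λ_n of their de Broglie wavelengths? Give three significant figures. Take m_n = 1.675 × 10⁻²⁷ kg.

At fixed KE, p = √(2mKE) so λ = h/p ∝ 1/√m.
λ_X/λ_n = √(m_n/m_X) = √(1.675 × 10⁻²⁷/1.657 × 10⁻²⁵) = √(0.01011) = 0.101.

λ_X/λ_n = 0.101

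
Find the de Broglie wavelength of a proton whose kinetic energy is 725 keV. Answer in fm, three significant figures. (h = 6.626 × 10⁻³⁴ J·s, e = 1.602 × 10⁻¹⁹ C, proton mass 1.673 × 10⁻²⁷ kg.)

KE = 725 keV = 1.161 × 10⁻¹³ J.
p = √(2mKE) = √(2 × 1.673 × 10⁻²⁷ × 1.161 × 10⁻¹³) = 1.971 × 10⁻²⁰ kg·m/s.
λ = h/p = 6.626 × 10⁻³⁴ / 1.971 × 10⁻²⁰ = 3.36 × 10⁻¹⁴ m = 33.6 fm.

λ = 33.6 fm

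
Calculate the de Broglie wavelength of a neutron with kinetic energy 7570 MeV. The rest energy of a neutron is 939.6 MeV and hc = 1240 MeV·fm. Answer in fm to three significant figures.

λ = 0.147 fm

Total energy E = KE + m₀c² = 7570 + 939.6 = 8509.6 MeV.
(pc)² = E² − (m₀c²)² = (8509.6)² − (939.6)² = 7.153 × 10⁷ MeV², so pc = 8458 MeV.
λ = hc/(pc) = 1240 MeV·fm / 8458 MeV = 0.147 fm.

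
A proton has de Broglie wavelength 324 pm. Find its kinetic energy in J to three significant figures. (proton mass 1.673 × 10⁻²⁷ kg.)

KE = 1.25 × 10⁻²¹ J

p = h/λ = 6.626 × 10⁻³⁴ / 3.240 × 10⁻¹⁰ = 2.045 × 10⁻²⁴ kg·m/s.
KE = p²/(2m) = (2.045 × 10⁻²⁴)² / (2 × 1.673 × 10⁻²⁷) = 1.250 × 10⁻²¹ J = 1.25 × 10⁻²¹ J.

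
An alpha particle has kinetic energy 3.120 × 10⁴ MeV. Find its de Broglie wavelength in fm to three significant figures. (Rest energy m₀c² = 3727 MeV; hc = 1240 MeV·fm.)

Total energy E = KE + m₀c² = 3.120 × 10⁴ + 3727 = 34927 MeV.
(pc)² = E² − (m₀c²)² = (34927)² − (3727)² = 1.206 × 10⁹ MeV², so pc = 3.473 × 10⁴ MeV.
λ = hc/(pc) = 1240 MeV·fm / 3.473 × 10⁴ MeV = 0.0357 fm.

λ = 0.0357 fm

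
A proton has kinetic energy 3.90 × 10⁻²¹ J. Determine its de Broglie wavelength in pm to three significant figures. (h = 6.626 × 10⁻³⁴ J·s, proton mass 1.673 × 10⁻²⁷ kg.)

λ = 183 pm

p = √(2mKE) = √(2 × 1.673 × 10⁻²⁷ × 3.900 × 10⁻²¹) = 3.612 × 10⁻²⁴ kg·m/s.
λ = h/p = 6.626 × 10⁻³⁴ / 3.612 × 10⁻²⁴ = 1.83 × 10⁻¹⁰ m = 183 pm.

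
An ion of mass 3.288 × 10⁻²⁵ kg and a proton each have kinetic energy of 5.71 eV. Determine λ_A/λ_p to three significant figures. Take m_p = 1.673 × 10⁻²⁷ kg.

At fixed KE, p = √(2mKE) so λ = h/p ∝ 1/√m.
λ_A/λ_p = √(m_p/m_A) = √(1.673 × 10⁻²⁷/3.288 × 10⁻²⁵) = √(5.088 × 10⁻³) = 0.0713.

λ_A/λ_p = 0.0713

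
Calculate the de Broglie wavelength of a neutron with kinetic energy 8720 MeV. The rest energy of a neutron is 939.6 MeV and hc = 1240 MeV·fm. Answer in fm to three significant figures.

λ = 0.129 fm

Total energy E = KE + m₀c² = 8720 + 939.6 = 9659.6 MeV.
(pc)² = E² − (m₀c²)² = (9659.6)² − (939.6)² = 9.243 × 10⁷ MeV², so pc = 9614 MeV.
λ = hc/(pc) = 1240 MeV·fm / 9614 MeV = 0.129 fm.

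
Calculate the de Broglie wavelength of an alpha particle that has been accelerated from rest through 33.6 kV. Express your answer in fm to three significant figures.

λ = 55.4 fm

KE = 2eV = 2 × 1.602 × 10⁻¹⁹ × 3.360 × 10⁴ = 1.077 × 10⁻¹⁴ J.
p = √(2mKE) = √(2 × 6.645 × 10⁻²⁷ × 1.077 × 10⁻¹⁴) = 1.196 × 10⁻²⁰ kg·m/s.
λ = h/p = 6.626 × 10⁻³⁴ / 1.196 × 10⁻²⁰ = 5.54 × 10⁻¹⁴ m = 55.4 fm.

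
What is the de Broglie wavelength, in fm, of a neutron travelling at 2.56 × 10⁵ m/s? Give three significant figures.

p = mv = 1.675 × 10⁻²⁷ × 2.56 × 10⁵ = 4.288 × 10⁻²² kg·m/s.
λ = h/p = 6.626 × 10⁻³⁴ / 4.288 × 10⁻²² = 1.55 × 10⁻¹² m = 1550 fm.

λ = 1550 fm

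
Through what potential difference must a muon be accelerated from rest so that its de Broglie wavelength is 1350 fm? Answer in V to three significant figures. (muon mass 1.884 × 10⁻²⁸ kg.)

V = 3990 V

p = h/λ = 6.626 × 10⁻³⁴ / 1.350 × 10⁻¹² = 4.908 × 10⁻²² kg·m/s.
KE = p²/(2m) = 6.393 × 10⁻¹⁶ J.
V = KE/e = 6.393 × 10⁻¹⁶ / (1.602 × 10⁻¹⁹) = 3990 V.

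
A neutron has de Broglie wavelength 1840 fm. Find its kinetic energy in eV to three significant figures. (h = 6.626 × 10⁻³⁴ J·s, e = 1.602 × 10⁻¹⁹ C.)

KE = 242 eV

p = h/λ = 6.626 × 10⁻³⁴ / 1.840 × 10⁻¹² = 3.601 × 10⁻²² kg·m/s.
KE = p²/(2m) = (3.601 × 10⁻²²)² / (2 × 1.675 × 10⁻²⁷) = 3.871 × 10⁻¹⁷ J = 242 eV.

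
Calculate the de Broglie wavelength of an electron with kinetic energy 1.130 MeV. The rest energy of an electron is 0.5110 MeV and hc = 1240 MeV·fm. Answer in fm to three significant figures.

λ = 795 fm

Total energy E = KE + m₀c² = 1.130 + 0.5110 = 1.6410 MeV.
(pc)² = E² − (m₀c²)² = (1.6410)² − (0.5110)² = 2.432 MeV², so pc = 1.559 MeV.
λ = hc/(pc) = 1240 MeV·fm / 1.559 MeV = 795 fm.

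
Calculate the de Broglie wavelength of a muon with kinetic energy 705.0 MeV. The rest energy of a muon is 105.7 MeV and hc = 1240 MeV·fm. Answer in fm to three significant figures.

λ = 1.54 fm

Total energy E = KE + m₀c² = 705.0 + 105.7 = 810.7 MeV.
(pc)² = E² − (m₀c²)² = (810.7)² − (105.7)² = 6.461 × 10⁵ MeV², so pc = 803.8 MeV.
λ = hc/(pc) = 1240 MeV·fm / 803.8 MeV = 1.54 fm.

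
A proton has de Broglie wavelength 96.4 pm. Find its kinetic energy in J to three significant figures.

KE = 1.41 × 10⁻²⁰ J

p = h/λ = 6.626 × 10⁻³⁴ / 9.640 × 10⁻¹¹ = 6.873 × 10⁻²⁴ kg·m/s.
KE = p²/(2m) = (6.873 × 10⁻²⁴)² / (2 × 1.673 × 10⁻²⁷) = 1.412 × 10⁻²⁰ J = 1.41 × 10⁻²⁰ J.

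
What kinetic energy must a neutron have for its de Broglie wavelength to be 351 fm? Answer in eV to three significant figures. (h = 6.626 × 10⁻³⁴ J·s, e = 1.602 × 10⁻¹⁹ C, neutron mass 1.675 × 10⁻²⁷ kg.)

p = h/λ = 6.626 × 10⁻³⁴ / 3.510 × 10⁻¹³ = 1.888 × 10⁻²¹ kg·m/s.
KE = p²/(2m) = (1.888 × 10⁻²¹)² / (2 × 1.675 × 10⁻²⁷) = 1.064 × 10⁻¹⁵ J = 6640 eV.

KE = 6640 eV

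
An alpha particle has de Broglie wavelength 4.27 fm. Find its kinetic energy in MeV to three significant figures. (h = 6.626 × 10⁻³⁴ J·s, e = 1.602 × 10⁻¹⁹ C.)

KE = 11.3 MeV

p = h/λ = 6.626 × 10⁻³⁴ / 4.270 × 10⁻¹⁵ = 1.552 × 10⁻¹⁹ kg·m/s.
KE = p²/(2m) = (1.552 × 10⁻¹⁹)² / (2 × 6.645 × 10⁻²⁷) = 1.812 × 10⁻¹² J = 11.3 MeV.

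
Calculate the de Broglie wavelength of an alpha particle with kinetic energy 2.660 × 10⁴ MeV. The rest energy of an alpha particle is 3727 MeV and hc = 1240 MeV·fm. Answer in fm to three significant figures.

Total energy E = KE + m₀c² = 2.660 × 10⁴ + 3727 = 30327 MeV.
(pc)² = E² − (m₀c²)² = (30327)² − (3727)² = 9.058 × 10⁸ MeV², so pc = 3.010 × 10⁴ MeV.
λ = hc/(pc) = 1240 MeV·fm / 3.010 × 10⁴ MeV = 0.0412 fm.

λ = 0.0412 fm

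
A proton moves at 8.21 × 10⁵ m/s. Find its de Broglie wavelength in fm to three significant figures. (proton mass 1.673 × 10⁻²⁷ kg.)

λ = 482 fm

p = mv = 1.673 × 10⁻²⁷ × 8.21 × 10⁵ = 1.374 × 10⁻²¹ kg·m/s.
λ = h/p = 6.626 × 10⁻³⁴ / 1.374 × 10⁻²¹ = 4.82 × 10⁻¹³ m = 482 fm.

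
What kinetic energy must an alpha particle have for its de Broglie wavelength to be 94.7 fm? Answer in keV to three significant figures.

p = h/λ = 6.626 × 10⁻³⁴ / 9.470 × 10⁻¹⁴ = 6.997 × 10⁻²¹ kg·m/s.
KE = p²/(2m) = (6.997 × 10⁻²¹)² / (2 × 6.645 × 10⁻²⁷) = 3.684 × 10⁻¹⁵ J = 23.0 keV.

KE = 23.0 keV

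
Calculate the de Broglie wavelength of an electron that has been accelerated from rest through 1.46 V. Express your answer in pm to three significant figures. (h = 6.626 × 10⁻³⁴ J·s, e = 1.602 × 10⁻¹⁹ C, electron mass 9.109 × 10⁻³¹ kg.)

KE = eV = 1.602 × 10⁻¹⁹ × 1.460 = 2.339 × 10⁻¹⁹ J.
p = √(2mKE) = √(2 × 9.109 × 10⁻³¹ × 2.339 × 10⁻¹⁹) = 6.528 × 10⁻²⁵ kg·m/s.
λ = h/p = 6.626 × 10⁻³⁴ / 6.528 × 10⁻²⁵ = 1.02 × 10⁻⁹ m = 1020 pm.

λ = 1020 pm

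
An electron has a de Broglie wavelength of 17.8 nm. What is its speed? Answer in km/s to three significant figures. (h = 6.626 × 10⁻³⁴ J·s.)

p = h/λ = 6.626 × 10⁻³⁴ / 1.780 × 10⁻⁸ = 3.722 × 10⁻²⁶ kg·m/s.
v = p/m = 3.722 × 10⁻²⁶ / 9.109 × 10⁻³¹ = 4.09 × 10⁴ m/s = 40.9 km/s.

v = 40.9 km/s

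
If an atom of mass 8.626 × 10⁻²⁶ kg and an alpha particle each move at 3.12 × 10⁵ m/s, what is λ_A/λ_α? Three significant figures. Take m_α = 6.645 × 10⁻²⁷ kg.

At fixed v, p = mv so λ = h/(mv) ∝ 1/m.
λ_A/λ_α = m_α/m_A = 6.645 × 10⁻²⁷/8.626 × 10⁻²⁶ = 0.0770.

λ_A/λ_α = 0.0770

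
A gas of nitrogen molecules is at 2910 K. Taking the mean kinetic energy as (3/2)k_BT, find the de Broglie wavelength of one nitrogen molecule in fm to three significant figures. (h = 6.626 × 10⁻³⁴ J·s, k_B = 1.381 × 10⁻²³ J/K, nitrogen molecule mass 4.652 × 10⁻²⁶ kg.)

KE = (3/2)k_BT = 1.5 × 1.381 × 10⁻²³ × 2910 = 6.028 × 10⁻²⁰ J.
p = √(2mKE) = √(2 × 4.652 × 10⁻²⁶ × 6.028 × 10⁻²⁰) = 7.489 × 10⁻²³ kg·m/s.
λ = h/p = 8.85 × 10⁻¹² m = 8850 fm.

λ = 8850 fm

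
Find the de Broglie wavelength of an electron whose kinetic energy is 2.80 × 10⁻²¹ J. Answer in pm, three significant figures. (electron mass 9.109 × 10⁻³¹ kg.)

λ = 9280 pm

p = √(2mKE) = √(2 × 9.109 × 10⁻³¹ × 2.800 × 10⁻²¹) = 7.142 × 10⁻²⁶ kg·m/s.
λ = h/p = 6.626 × 10⁻³⁴ / 7.142 × 10⁻²⁶ = 9.28 × 10⁻⁹ m = 9280 pm.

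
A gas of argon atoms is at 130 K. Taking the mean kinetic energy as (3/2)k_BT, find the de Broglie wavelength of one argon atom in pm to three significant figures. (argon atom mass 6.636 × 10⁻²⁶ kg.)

λ = 35.0 pm

KE = (3/2)k_BT = 1.5 × 1.381 × 10⁻²³ × 130 = 2.693 × 10⁻²¹ J.
p = √(2mKE) = √(2 × 6.636 × 10⁻²⁶ × 2.693 × 10⁻²¹) = 1.891 × 10⁻²³ kg·m/s.
λ = h/p = 3.50 × 10⁻¹¹ m = 35.0 pm.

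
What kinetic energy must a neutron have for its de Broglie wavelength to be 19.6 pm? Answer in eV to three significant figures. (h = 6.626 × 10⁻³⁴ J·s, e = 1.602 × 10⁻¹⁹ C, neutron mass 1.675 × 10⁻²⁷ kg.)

KE = 2.13 eV

p = h/λ = 6.626 × 10⁻³⁴ / 1.960 × 10⁻¹¹ = 3.381 × 10⁻²³ kg·m/s.
KE = p²/(2m) = (3.381 × 10⁻²³)² / (2 × 1.675 × 10⁻²⁷) = 3.412 × 10⁻¹⁹ J = 2.13 eV.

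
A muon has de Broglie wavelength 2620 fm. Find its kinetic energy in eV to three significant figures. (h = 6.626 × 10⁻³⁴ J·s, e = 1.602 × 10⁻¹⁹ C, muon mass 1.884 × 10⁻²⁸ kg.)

p = h/λ = 6.626 × 10⁻³⁴ / 2.620 × 10⁻¹² = 2.529 × 10⁻²² kg·m/s.
KE = p²/(2m) = (2.529 × 10⁻²²)² / (2 × 1.884 × 10⁻²⁸) = 1.697 × 10⁻¹⁶ J = 1060 eV.

KE = 1060 eV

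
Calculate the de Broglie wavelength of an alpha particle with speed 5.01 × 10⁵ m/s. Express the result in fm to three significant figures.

λ = 199 fm

p = mv = 6.645 × 10⁻²⁷ × 5.01 × 10⁵ = 3.329 × 10⁻²¹ kg·m/s.
λ = h/p = 6.626 × 10⁻³⁴ / 3.329 × 10⁻²¹ = 1.99 × 10⁻¹³ m = 199 fm.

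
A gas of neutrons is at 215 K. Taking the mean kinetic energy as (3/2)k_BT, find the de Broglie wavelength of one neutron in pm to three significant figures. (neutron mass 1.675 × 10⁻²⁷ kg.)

λ = 172 pm

KE = (3/2)k_BT = 1.5 × 1.381 × 10⁻²³ × 215 = 4.454 × 10⁻²¹ J.
p = √(2mKE) = √(2 × 1.675 × 10⁻²⁷ × 4.454 × 10⁻²¹) = 3.863 × 10⁻²⁴ kg·m/s.
λ = h/p = 1.72 × 10⁻¹⁰ m = 172 pm.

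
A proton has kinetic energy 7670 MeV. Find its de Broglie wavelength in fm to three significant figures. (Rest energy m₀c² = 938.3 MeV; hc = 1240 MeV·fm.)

Total energy E = KE + m₀c² = 7670 + 938.3 = 8608.3 MeV.
(pc)² = E² − (m₀c²)² = (8608.3)² − (938.3)² = 7.322 × 10⁷ MeV², so pc = 8557 MeV.
λ = hc/(pc) = 1240 MeV·fm / 8557 MeV = 0.145 fm.

λ = 0.145 fm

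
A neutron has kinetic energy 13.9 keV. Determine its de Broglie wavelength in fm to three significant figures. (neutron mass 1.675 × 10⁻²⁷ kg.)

λ = 243 fm

KE = 13.9 keV = 2.227 × 10⁻¹⁵ J.
p = √(2mKE) = √(2 × 1.675 × 10⁻²⁷ × 2.227 × 10⁻¹⁵) = 2.731 × 10⁻²¹ kg·m/s.
λ = h/p = 6.626 × 10⁻³⁴ / 2.731 × 10⁻²¹ = 2.43 × 10⁻¹³ m = 243 fm.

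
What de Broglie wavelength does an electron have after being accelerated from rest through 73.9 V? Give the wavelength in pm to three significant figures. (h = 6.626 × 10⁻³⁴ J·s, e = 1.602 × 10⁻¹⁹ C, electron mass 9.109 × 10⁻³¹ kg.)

KE = eV = 1.602 × 10⁻¹⁹ × 73.90 = 1.184 × 10⁻¹⁷ J.
p = √(2mKE) = √(2 × 9.109 × 10⁻³¹ × 1.184 × 10⁻¹⁷) = 4.644 × 10⁻²⁴ kg·m/s.
λ = h/p = 6.626 × 10⁻³⁴ / 4.644 × 10⁻²⁴ = 1.43 × 10⁻¹⁰ m = 143 pm.

λ = 143 pm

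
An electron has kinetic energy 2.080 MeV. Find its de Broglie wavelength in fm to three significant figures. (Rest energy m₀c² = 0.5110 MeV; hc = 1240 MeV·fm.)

λ = 488 fm

Total energy E = KE + m₀c² = 2.080 + 0.5110 = 2.5910 MeV.
(pc)² = E² − (m₀c²)² = (2.5910)² − (0.5110)² = 6.452 MeV², so pc = 2.540 MeV.
λ = hc/(pc) = 1240 MeV·fm / 2.540 MeV = 488 fm.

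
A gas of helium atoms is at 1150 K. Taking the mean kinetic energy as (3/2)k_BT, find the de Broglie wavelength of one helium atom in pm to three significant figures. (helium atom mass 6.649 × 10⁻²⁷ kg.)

λ = 37.2 pm

KE = (3/2)k_BT = 1.5 × 1.381 × 10⁻²³ × 1150 = 2.382 × 10⁻²⁰ J.
p = √(2mKE) = √(2 × 6.649 × 10⁻²⁷ × 2.382 × 10⁻²⁰) = 1.780 × 10⁻²³ kg·m/s.
λ = h/p = 3.72 × 10⁻¹¹ m = 37.2 pm.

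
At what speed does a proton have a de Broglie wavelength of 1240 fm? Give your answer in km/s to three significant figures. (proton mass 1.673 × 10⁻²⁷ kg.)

p = h/λ = 6.626 × 10⁻³⁴ / 1.240 × 10⁻¹² = 5.344 × 10⁻²² kg·m/s.
v = p/m = 5.344 × 10⁻²² / 1.673 × 10⁻²⁷ = 3.19 × 10⁵ m/s = 319 km/s.

v = 319 km/s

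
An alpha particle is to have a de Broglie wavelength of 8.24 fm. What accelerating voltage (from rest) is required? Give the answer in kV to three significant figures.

V = 1520 kV

p = h/λ = 6.626 × 10⁻³⁴ / 8.240 × 10⁻¹⁵ = 8.041 × 10⁻²⁰ kg·m/s.
KE = p²/(2m) = 4.865 × 10⁻¹³ J.
V = KE/2e = 4.865 × 10⁻¹³ / (2 × 1.602 × 10⁻¹⁹) = 1520 kV.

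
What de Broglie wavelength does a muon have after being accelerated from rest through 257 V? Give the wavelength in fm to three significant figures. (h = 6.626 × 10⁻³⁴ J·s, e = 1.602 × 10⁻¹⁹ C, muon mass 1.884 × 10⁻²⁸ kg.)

λ = 5320 fm

KE = eV = 1.602 × 10⁻¹⁹ × 257.0 = 4.117 × 10⁻¹⁷ J.
p = √(2mKE) = √(2 × 1.884 × 10⁻²⁸ × 4.117 × 10⁻¹⁷) = 1.246 × 10⁻²² kg·m/s.
λ = h/p = 6.626 × 10⁻³⁴ / 1.246 × 10⁻²² = 5.32 × 10⁻¹² m = 5320 fm.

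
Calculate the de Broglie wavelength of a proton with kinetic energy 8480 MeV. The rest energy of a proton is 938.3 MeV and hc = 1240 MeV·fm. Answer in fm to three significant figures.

λ = 0.132 fm

Total energy E = KE + m₀c² = 8480 + 938.3 = 9418.3 MeV.
(pc)² = E² − (m₀c²)² = (9418.3)² − (938.3)² = 8.782 × 10⁷ MeV², so pc = 9371 MeV.
λ = hc/(pc) = 1240 MeV·fm / 9371 MeV = 0.132 fm.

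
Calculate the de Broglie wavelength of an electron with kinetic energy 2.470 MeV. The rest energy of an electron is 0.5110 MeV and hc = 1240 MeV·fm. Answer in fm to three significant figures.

Total energy E = KE + m₀c² = 2.470 + 0.5110 = 2.9810 MeV.
(pc)² = E² − (m₀c²)² = (2.9810)² − (0.5110)² = 8.625 MeV², so pc = 2.937 MeV.
λ = hc/(pc) = 1240 MeV·fm / 2.937 MeV = 422 fm.

λ = 422 fm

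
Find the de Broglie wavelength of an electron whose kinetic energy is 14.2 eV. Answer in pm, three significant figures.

KE = 14.2 eV = 2.275 × 10⁻¹⁸ J.
p = √(2mKE) = √(2 × 9.109 × 10⁻³¹ × 2.275 × 10⁻¹⁸) = 2.036 × 10⁻²⁴ kg·m/s.
λ = h/p = 6.626 × 10⁻³⁴ / 2.036 × 10⁻²⁴ = 3.25 × 10⁻¹⁰ m = 325 pm.

λ = 325 pm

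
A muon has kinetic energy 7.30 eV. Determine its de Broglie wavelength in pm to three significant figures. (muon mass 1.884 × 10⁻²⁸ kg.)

KE = 7.30 eV = 1.169 × 10⁻¹⁸ J.
p = √(2mKE) = √(2 × 1.884 × 10⁻²⁸ × 1.169 × 10⁻¹⁸) = 2.099 × 10⁻²³ kg·m/s.
λ = h/p = 6.626 × 10⁻³⁴ / 2.099 × 10⁻²³ = 3.16 × 10⁻¹¹ m = 31.6 pm.

λ = 31.6 pm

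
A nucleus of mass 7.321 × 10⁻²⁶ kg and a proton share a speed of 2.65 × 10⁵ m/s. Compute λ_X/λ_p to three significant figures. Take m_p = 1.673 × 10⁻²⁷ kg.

At fixed v, p = mv so λ = h/(mv) ∝ 1/m.
λ_X/λ_p = m_p/m_X = 1.673 × 10⁻²⁷/7.321 × 10⁻²⁶ = 0.0229.

λ_X/λ_p = 0.0229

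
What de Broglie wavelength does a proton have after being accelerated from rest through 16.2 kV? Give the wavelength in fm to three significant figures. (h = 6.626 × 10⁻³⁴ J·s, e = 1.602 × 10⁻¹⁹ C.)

KE = eV = 1.602 × 10⁻¹⁹ × 1.620 × 10⁴ = 2.595 × 10⁻¹⁵ J.
p = √(2mKE) = √(2 × 1.673 × 10⁻²⁷ × 2.595 × 10⁻¹⁵) = 2.947 × 10⁻²¹ kg·m/s.
λ = h/p = 6.626 × 10⁻³⁴ / 2.947 × 10⁻²¹ = 2.25 × 10⁻¹³ m = 225 fm.

λ = 225 fm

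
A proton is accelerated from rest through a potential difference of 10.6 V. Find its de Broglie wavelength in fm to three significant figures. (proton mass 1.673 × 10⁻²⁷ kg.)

λ = 8790 fm

KE = eV = 1.602 × 10⁻¹⁹ × 10.60 = 1.698 × 10⁻¹⁸ J.
p = √(2mKE) = √(2 × 1.673 × 10⁻²⁷ × 1.698 × 10⁻¹⁸) = 7.538 × 10⁻²³ kg·m/s.
λ = h/p = 6.626 × 10⁻³⁴ / 7.538 × 10⁻²³ = 8.79 × 10⁻¹² m = 8790 fm.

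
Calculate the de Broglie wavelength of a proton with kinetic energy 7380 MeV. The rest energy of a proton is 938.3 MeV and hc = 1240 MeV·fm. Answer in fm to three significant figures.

Total energy E = KE + m₀c² = 7380 + 938.3 = 8318.3 MeV.
(pc)² = E² − (m₀c²)² = (8318.3)² − (938.3)² = 6.831 × 10⁷ MeV², so pc = 8265 MeV.
λ = hc/(pc) = 1240 MeV·fm / 8265 MeV = 0.150 fm.

λ = 0.150 fm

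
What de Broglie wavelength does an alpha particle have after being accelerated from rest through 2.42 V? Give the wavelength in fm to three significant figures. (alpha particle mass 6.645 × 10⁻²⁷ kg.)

KE = 2eV = 2 × 1.602 × 10⁻¹⁹ × 2.420 = 7.754 × 10⁻¹⁹ J.
p = √(2mKE) = √(2 × 6.645 × 10⁻²⁷ × 7.754 × 10⁻¹⁹) = 1.015 × 10⁻²² kg·m/s.
λ = h/p = 6.626 × 10⁻³⁴ / 1.015 × 10⁻²² = 6.53 × 10⁻¹² m = 6530 fm.

λ = 6530 fm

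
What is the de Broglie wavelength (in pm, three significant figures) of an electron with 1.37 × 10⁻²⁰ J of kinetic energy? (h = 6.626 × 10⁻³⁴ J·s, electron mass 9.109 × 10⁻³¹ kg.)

p = √(2mKE) = √(2 × 9.109 × 10⁻³¹ × 1.370 × 10⁻²⁰) = 1.580 × 10⁻²⁵ kg·m/s.
λ = h/p = 6.626 × 10⁻³⁴ / 1.580 × 10⁻²⁵ = 4.19 × 10⁻⁹ m = 4190 pm.

λ = 4190 pm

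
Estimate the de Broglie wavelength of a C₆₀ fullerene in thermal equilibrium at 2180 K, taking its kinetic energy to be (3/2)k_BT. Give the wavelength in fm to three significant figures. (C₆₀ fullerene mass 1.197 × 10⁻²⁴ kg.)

KE = (3/2)k_BT = 1.5 × 1.381 × 10⁻²³ × 2180 = 4.516 × 10⁻²⁰ J.
p = √(2mKE) = √(2 × 1.197 × 10⁻²⁴ × 4.516 × 10⁻²⁰) = 3.288 × 10⁻²² kg·m/s.
λ = h/p = 2.02 × 10⁻¹² m = 2020 fm.

λ = 2020 fm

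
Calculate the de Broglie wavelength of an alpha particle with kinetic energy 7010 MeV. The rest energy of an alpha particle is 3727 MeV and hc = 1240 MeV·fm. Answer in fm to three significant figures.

Total energy E = KE + m₀c² = 7010 + 3727 = 10737 MeV.
(pc)² = E² − (m₀c²)² = (10737)² − (3727)² = 1.014 × 10⁸ MeV², so pc = 1.007 × 10⁴ MeV.
λ = hc/(pc) = 1240 MeV·fm / 1.007 × 10⁴ MeV = 0.123 fm.

λ = 0.123 fm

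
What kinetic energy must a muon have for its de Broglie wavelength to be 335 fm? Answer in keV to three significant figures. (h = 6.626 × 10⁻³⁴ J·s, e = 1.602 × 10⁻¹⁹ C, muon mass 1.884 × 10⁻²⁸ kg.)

KE = 64.8 keV

p = h/λ = 6.626 × 10⁻³⁴ / 3.350 × 10⁻¹³ = 1.978 × 10⁻²¹ kg·m/s.
KE = p²/(2m) = (1.978 × 10⁻²¹)² / (2 × 1.884 × 10⁻²⁸) = 1.038 × 10⁻¹⁴ J = 64.8 keV.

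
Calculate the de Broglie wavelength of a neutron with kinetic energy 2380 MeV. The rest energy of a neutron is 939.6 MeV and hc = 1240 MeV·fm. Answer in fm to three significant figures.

Total energy E = KE + m₀c² = 2380 + 939.6 = 3319.6 MeV.
(pc)² = E² − (m₀c²)² = (3319.6)² − (939.6)² = 1.014 × 10⁷ MeV², so pc = 3184 MeV.
λ = hc/(pc) = 1240 MeV·fm / 3184 MeV = 0.389 fm.

λ = 0.389 fm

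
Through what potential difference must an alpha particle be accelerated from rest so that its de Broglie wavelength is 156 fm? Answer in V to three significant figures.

V = 4240 V

p = h/λ = 6.626 × 10⁻³⁴ / 1.560 × 10⁻¹³ = 4.247 × 10⁻²¹ kg·m/s.
KE = p²/(2m) = 1.357 × 10⁻¹⁵ J.
V = KE/2e = 1.357 × 10⁻¹⁵ / (2 × 1.602 × 10⁻¹⁹) = 4240 V.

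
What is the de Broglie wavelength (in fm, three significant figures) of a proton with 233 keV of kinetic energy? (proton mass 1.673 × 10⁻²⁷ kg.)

KE = 233 keV = 3.733 × 10⁻¹⁴ J.
p = √(2mKE) = √(2 × 1.673 × 10⁻²⁷ × 3.733 × 10⁻¹⁴) = 1.118 × 10⁻²⁰ kg·m/s.
λ = h/p = 6.626 × 10⁻³⁴ / 1.118 × 10⁻²⁰ = 5.93 × 10⁻¹⁴ m = 59.3 fm.

λ = 59.3 fm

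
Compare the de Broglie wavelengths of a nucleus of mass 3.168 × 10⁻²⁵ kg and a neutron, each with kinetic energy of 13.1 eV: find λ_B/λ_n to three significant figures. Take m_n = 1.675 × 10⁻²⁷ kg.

λ_B/λ_n = 0.0727

At fixed KE, p = √(2mKE) so λ = h/p ∝ 1/√m.
λ_B/λ_n = √(m_n/m_B) = √(1.675 × 10⁻²⁷/3.168 × 10⁻²⁵) = √(5.287 × 10⁻³) = 0.0727.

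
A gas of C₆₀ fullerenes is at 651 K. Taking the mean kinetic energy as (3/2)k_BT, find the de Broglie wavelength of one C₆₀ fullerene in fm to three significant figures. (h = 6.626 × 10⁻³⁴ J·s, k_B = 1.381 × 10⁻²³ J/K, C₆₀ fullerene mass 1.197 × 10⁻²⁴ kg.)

λ = 3690 fm

KE = (3/2)k_BT = 1.5 × 1.381 × 10⁻²³ × 651 = 1.349 × 10⁻²⁰ J.
p = √(2mKE) = √(2 × 1.197 × 10⁻²⁴ × 1.349 × 10⁻²⁰) = 1.797 × 10⁻²² kg·m/s.
λ = h/p = 3.69 × 10⁻¹² m = 3690 fm.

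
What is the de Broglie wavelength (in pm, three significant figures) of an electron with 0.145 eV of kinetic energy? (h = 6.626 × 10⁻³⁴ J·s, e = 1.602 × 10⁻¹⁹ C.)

λ = 3220 pm

KE = 0.145 eV = 2.323 × 10⁻²⁰ J.
p = √(2mKE) = √(2 × 9.109 × 10⁻³¹ × 2.323 × 10⁻²⁰) = 2.057 × 10⁻²⁵ kg·m/s.
λ = h/p = 6.626 × 10⁻³⁴ / 2.057 × 10⁻²⁵ = 3.22 × 10⁻⁹ m = 3220 pm.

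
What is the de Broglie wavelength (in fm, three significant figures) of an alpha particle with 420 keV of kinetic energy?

KE = 420 keV = 6.728 × 10⁻¹⁴ J.
p = √(2mKE) = √(2 × 6.645 × 10⁻²⁷ × 6.728 × 10⁻¹⁴) = 2.990 × 10⁻²⁰ kg·m/s.
λ = h/p = 6.626 × 10⁻³⁴ / 2.990 × 10⁻²⁰ = 2.22 × 10⁻¹⁴ m = 22.2 fm.

λ = 22.2 fm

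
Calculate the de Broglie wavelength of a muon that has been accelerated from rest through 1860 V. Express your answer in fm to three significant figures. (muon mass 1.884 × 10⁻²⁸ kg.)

λ = 1980 fm

KE = eV = 1.602 × 10⁻¹⁹ × 1860 = 2.980 × 10⁻¹⁶ J.
p = √(2mKE) = √(2 × 1.884 × 10⁻²⁸ × 2.980 × 10⁻¹⁶) = 3.351 × 10⁻²² kg·m/s.
λ = h/p = 6.626 × 10⁻³⁴ / 3.351 × 10⁻²² = 1.98 × 10⁻¹² m = 1980 fm.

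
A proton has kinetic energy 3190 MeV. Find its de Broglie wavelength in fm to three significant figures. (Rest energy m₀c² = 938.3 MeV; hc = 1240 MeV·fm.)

Total energy E = KE + m₀c² = 3190 + 938.3 = 4128.3 MeV.
(pc)² = E² − (m₀c²)² = (4128.3)² − (938.3)² = 1.616 × 10⁷ MeV², so pc = 4020 MeV.
λ = hc/(pc) = 1240 MeV·fm / 4020 MeV = 0.308 fm.

λ = 0.308 fm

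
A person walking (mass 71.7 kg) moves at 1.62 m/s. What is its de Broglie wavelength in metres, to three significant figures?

p = mv = 71.7 × 1.62 = 1.162 × 10² kg·m/s.
λ = h/p = 6.626 × 10⁻³⁴ / 1.162 × 10² = 5.70 × 10⁻³⁶ m.

λ = 5.70 × 10⁻³⁶ m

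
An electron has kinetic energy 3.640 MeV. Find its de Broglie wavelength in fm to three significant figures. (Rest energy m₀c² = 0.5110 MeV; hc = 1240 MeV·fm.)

λ = 301 fm

Total energy E = KE + m₀c² = 3.640 + 0.5110 = 4.1510 MeV.
(pc)² = E² − (m₀c²)² = (4.1510)² − (0.5110)² = 16.97 MeV², so pc = 4.119 MeV.
λ = hc/(pc) = 1240 MeV·fm / 4.119 MeV = 301 fm.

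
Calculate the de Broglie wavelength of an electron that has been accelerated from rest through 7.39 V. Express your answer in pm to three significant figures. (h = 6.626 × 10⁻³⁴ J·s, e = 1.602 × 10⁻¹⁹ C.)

KE = eV = 1.602 × 10⁻¹⁹ × 7.390 = 1.184 × 10⁻¹⁸ J.
p = √(2mKE) = √(2 × 9.109 × 10⁻³¹ × 1.184 × 10⁻¹⁸) = 1.469 × 10⁻²⁴ kg·m/s.
λ = h/p = 6.626 × 10⁻³⁴ / 1.469 × 10⁻²⁴ = 4.51 × 10⁻¹⁰ m = 451 pm.

λ = 451 pm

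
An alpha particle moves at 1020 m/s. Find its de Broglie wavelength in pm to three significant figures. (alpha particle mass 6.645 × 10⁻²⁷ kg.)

p = mv = 6.645 × 10⁻²⁷ × 1020 = 6.778 × 10⁻²⁴ kg·m/s.
λ = h/p = 6.626 × 10⁻³⁴ / 6.778 × 10⁻²⁴ = 9.78 × 10⁻¹¹ m = 97.8 pm.

λ = 97.8 pm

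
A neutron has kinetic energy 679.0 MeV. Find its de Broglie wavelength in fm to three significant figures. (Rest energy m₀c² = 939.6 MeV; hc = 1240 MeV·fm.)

λ = 0.941 fm

Total energy E = KE + m₀c² = 679.0 + 939.6 = 1618.6 MeV.
(pc)² = E² − (m₀c²)² = (1618.6)² − (939.6)² = 1.737 × 10⁶ MeV², so pc = 1318 MeV.
λ = hc/(pc) = 1240 MeV·fm / 1318 MeV = 0.941 fm.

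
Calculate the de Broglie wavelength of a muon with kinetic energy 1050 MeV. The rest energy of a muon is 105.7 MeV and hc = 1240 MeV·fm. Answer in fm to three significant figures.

λ = 1.08 fm

Total energy E = KE + m₀c² = 1050 + 105.7 = 1155.7 MeV.
(pc)² = E² − (m₀c²)² = (1155.7)² − (105.7)² = 1.324 × 10⁶ MeV², so pc = 1151 MeV.
λ = hc/(pc) = 1240 MeV·fm / 1151 MeV = 1.08 fm.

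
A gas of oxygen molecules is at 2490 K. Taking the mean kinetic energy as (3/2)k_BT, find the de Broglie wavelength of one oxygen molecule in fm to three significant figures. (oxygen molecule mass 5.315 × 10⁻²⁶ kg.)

KE = (3/2)k_BT = 1.5 × 1.381 × 10⁻²³ × 2490 = 5.158 × 10⁻²⁰ J.
p = √(2mKE) = √(2 × 5.315 × 10⁻²⁶ × 5.158 × 10⁻²⁰) = 7.405 × 10⁻²³ kg·m/s.
λ = h/p = 8.95 × 10⁻¹² m = 8950 fm.

λ = 8950 fm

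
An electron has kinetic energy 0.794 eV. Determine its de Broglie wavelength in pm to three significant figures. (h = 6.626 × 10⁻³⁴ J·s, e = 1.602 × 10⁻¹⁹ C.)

KE = 0.794 eV = 1.272 × 10⁻¹⁹ J.
p = √(2mKE) = √(2 × 9.109 × 10⁻³¹ × 1.272 × 10⁻¹⁹) = 4.814 × 10⁻²⁵ kg·m/s.
λ = h/p = 6.626 × 10⁻³⁴ / 4.814 × 10⁻²⁵ = 1.38 × 10⁻⁹ m = 1380 pm.

λ = 1380 pm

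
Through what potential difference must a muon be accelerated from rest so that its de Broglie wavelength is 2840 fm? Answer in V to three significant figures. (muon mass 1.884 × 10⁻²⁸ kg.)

V = 902 V

p = h/λ = 6.626 × 10⁻³⁴ / 2.840 × 10⁻¹² = 2.333 × 10⁻²² kg·m/s.
KE = p²/(2m) = 1.445 × 10⁻¹⁶ J.
V = KE/e = 1.445 × 10⁻¹⁶ / (1.602 × 10⁻¹⁹) = 902 V.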